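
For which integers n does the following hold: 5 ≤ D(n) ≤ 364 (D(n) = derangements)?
4, 5, 6

Solution: Using D(n) = (n−1)[D(n−1) + D(n−2)] with D(1)=0, D(2)=1: D(3)=2; D(4)=9; D(5)=44; D(6)=265; D(7)=1,854. So valid n = 4, 5, 6.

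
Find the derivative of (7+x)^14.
14(7+x)^13

Solution: Using the power rule: d/dx (7+x)^14 = 14(7+x)^{13}.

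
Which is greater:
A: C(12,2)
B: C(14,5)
A=C(12,2)=66, B=C(14,5)=2,002.

Answer: B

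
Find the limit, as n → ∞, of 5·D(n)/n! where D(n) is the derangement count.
D(n)/n! → 1/e, so 5·D(n)/n! → 5/e.
Final answer: 5/e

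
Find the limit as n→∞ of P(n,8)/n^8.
1
P(n,8) = n(n-1)···(n-7) ≈ n^8 for large n. Limit = 1.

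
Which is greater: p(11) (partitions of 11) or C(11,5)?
Pentagonal recurrence p(n) = p(n−1) + p(n−2) − p(n−5) − p(n−7) + …: p(11) = p(10) + p(9) − p(6) − p(4) = 42 + 30 − 11 − 5 = 56; C(11,5) = 462.

Answer: C(11,5)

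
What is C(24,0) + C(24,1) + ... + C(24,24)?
16,777,216

Solution: Sum of binomial coefficients = 2^24 = 16,777,216.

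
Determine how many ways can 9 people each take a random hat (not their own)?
133,496

Solution: Using D(n) = (n-1)[D(n-1) + D(n-2)]:
D(9) = (9-1) × [D(8) + D(7)]
      = 8 × [14833 + 1854]
      = 8 × 16687
      = 133,496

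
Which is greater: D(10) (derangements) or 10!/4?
D(10)

D(10) = (10-1)·[D(9) + D(8)] = 9·[133,496 + 14,833] = 1,334,961; 10!/4 = 3,628,800/4 = 907,200.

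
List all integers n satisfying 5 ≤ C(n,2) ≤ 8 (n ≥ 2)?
4

Explanation: C(3,2)=3; C(4,2)=6; C(5,2)=10. So valid n = 4.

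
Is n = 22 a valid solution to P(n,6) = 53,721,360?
Yes

Explanation: P(22,6) = 22·21·20·19·18·17 = 53,721,360, which equals 53,721,360.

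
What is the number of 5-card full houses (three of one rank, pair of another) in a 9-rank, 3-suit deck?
216

Working:
Triple rank: 9. Triple suits: C(3,3)=1. Pair rank: 8. Pair suits: C(3,2)=3. Total: 216.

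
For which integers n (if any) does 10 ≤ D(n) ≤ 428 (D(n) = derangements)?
5, 6

Working:
Using D(n) = (n−1)[D(n−1) + D(n−2)] with D(1)=0, D(2)=1: D(4)=9; D(5)=44; D(6)=265; D(7)=1,854. So valid n = 5, 6.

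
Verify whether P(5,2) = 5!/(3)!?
Permutation formula P(n,k) = n!/(n-k)!: 5!/3! = 120/6 = 20 = P(5,2). The statement holds.
Final answer: True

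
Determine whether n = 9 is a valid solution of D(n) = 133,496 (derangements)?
Yes

Solution: D(9) = (9-1)·[D(8) + D(7)] = 8·[14,833 + 1,854] = 133,496, which equals 133,496.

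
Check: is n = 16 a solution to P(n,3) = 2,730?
No

P(16,3) = 16·15·14 = 3,360, which does not equal 2,730.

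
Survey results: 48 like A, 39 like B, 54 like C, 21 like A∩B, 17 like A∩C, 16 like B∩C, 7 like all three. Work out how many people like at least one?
94

Working:
|A∪B∪C| = 48+39+54-21-17-16+7 = 94.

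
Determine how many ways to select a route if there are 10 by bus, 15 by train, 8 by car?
33
By the addition principle: 10 + 15 + 8 = 33.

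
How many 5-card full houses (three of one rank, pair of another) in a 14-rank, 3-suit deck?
546

Working:
Triple rank: 14. Triple suits: C(3,3)=1. Pair rank: 13. Pair suits: C(3,2)=3. Total: 546.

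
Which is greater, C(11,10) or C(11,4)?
C(11,4)

Reasoning: C(11,10)=11, C(11,4)=330.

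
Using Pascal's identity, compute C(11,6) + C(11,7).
792

Solution: C(11,6) + C(11,7) = C(12,7) = 792.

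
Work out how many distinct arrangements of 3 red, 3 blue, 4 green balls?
4,200

Reasoning: Multinomial: 10!/(3! × 3! × 4!) = 4,200.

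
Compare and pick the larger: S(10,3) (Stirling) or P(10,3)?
S(10,3)

Solution: S(10,3) = 3·S(9,3) + S(9,2) = 3·3,025 + 255 = 9,330; P(10,3) = 720.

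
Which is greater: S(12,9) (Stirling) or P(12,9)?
P(12,9)

Working:
S(12,9) = 9·S(11,9) + S(11,8) = 9·1,155 + 11,880 = 22,275; P(12,9) = 79,833,600.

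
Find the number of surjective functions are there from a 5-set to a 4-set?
Onto functions = 4! × S(5,4)
First compute S(5,4) via recurrence:
Using the Stirling recurrence: S(n,k) = k·S(n-1,k) + S(n-1,k-1)
S(5,4) = 4·S(4,4) + S(4,3)
         = 4·1 + 6
         = 4 + 6
         = 10
Then: 24 × 10 = 240
Final answer: 240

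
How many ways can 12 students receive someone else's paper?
176,214,841

Explanation: Using D(n) = (n-1)[D(n-1) + D(n-2)]:
D(12) = (12-1) × [D(11) + D(10)]
      = 11 × [14684570 + 1334961]
      = 11 × 16019531
      = 176,214,841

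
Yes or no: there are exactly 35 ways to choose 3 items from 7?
Yes

C(7,3) = 35.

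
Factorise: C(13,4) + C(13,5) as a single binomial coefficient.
C(14,5)

Explanation: By Pascal's identity: C(13,4) + C(13,5) = C(14,5) = 2,002.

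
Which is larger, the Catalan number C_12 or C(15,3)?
C_12 = C(24,12)/(12+1) = 2,704,156/13 = 208,012; C(15,3) = 455.
Final answer: C_12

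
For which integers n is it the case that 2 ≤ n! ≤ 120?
2, 3, 4, 5

n! is strictly increasing; 2! = 2 and 5! = 120, so valid n = 2, 3, 4, 5.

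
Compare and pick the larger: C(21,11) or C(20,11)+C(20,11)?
C(21,11)

Working:
C(21,11)=352,716; C(20,11)+C(20,11)=167,960+167,960=335,920.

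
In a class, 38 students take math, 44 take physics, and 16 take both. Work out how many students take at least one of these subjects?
66

Reasoning: |A∪B| = |A|+|B|-|A∩B| = 38+44-16 = 66.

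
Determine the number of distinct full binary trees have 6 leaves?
42

Working:
Using the Catalan number formula: C_n = C(2n, n) / (n+1)
C_5 = C(10, 5) / (5+1)
     = 252 / 6
     = 42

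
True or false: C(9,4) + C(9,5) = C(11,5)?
Pascal's identity gives C(10,5) = 252, whereas C(11,5) = 462.
Final answer: False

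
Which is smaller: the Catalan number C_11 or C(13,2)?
C(13,2)

Working:
C_11 = C(22,11)/(11+1) = 705,432/12 = 58,786; C(13,2) = 78.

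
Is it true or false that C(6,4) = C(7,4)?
False

Working:
LHS = C(6,4) = 15; RHS = C(7,4) = 35. 15 ≠ 35, so the statement does not hold.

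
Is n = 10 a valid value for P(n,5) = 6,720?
No

P(10,5) = 10·9·8·7·6 = 30,240, which does not equal 6,720.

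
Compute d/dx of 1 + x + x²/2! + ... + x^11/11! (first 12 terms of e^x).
Differentiating term by term gives the first 11 terms of e^x.

Answer: 1 + x + x²/2! + ... + x^10/10!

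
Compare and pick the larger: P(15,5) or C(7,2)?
P(15,5)

Explanation: P(15,5)=360,360, C(7,2)=21.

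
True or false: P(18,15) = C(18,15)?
False

P(18,15) = 1,067,062,284,288,000 and C(18,15) = 816; P(n,r) = r! × C(n,r) so P > C whenever r ≥ 2.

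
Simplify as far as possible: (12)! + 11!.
(12)! + 11! = (12)·11! + 11! = (12+1)·11! = 13·11! = 518,918,400.
Final answer: 518,918,400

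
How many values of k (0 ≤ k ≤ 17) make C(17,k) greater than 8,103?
6

Working:
Row 17 is unimodal and symmetric about k=17/2. C(17,5)=6,188 ≤ 8,103; C(17,6)=12,376 > 8,103; by symmetry C(17,k) > 8,103 for k = 6..11. That's 11 - 6 + 1 = 6 values.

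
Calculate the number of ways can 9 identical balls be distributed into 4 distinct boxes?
220

Explanation: C(9+4-1, 4-1) = C(12, 3) = 220.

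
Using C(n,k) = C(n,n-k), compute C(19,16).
C(19,16) = C(19,3) = 969.

Answer: 969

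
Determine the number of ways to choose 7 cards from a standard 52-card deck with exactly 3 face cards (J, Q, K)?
12 face cards and 40 non-face cards: C(12,3) × C(40,4) = 220 × 91,390 = 20,105,800.

Answer: 20,105,800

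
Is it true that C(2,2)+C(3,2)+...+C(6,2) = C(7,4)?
True

Working:
Hockey stick identity gives Σ = C(7,3) = 35; RHS C(7,4) = 35.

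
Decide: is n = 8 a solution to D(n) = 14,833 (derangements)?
Yes
D(8) = (8-1)·[D(7) + D(6)] = 7·[1,854 + 265] = 14,833, which equals 14,833.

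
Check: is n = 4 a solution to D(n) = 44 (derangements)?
No

D(4) = (4-1)·[D(3) + D(2)] = 3·[2 + 1] = 9, which does not equal 44.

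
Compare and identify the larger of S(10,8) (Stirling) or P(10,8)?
S(10,8) = 8·S(9,8) + S(9,7) = 8·36 + 462 = 750; P(10,8) = 1,814,400.

Answer: P(10,8)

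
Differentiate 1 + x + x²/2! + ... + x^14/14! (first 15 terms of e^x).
Differentiating term by term gives the first 14 terms of e^x.

Answer: 1 + x + x²/2! + ... + x^13/13!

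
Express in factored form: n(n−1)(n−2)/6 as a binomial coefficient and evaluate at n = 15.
C(n,3); C(15,3) = 455

Solution: n(n−1)(n−2)/6 = n!/(3!(n−3)!) = C(n,3). At n = 15: C(15,3) = 455.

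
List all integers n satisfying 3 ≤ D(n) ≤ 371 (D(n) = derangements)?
Using D(n) = (n−1)[D(n−1) + D(n−2)] with D(1)=0, D(2)=1: D(3)=2; D(4)=9; D(5)=44; D(6)=265; D(7)=1,854. So valid n = 4, 5, 6.

Answer: 4, 5, 6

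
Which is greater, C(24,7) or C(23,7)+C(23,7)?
C(23,7)+C(23,7)

C(24,7)=346,104; C(23,7)+C(23,7)=245,157+245,157=490,314.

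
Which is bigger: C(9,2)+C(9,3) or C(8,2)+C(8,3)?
C(9,2)+C(9,3)

Explanation: First=120, Second=84.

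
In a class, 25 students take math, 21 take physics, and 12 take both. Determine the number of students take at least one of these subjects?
34

Reasoning: |A∪B| = |A|+|B|-|A∩B| = 25+21-12 = 34.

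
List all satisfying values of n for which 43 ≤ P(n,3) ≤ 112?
5

Reasoning: P(4,3)=24; P(5,3)=60; P(6,3)=120. So valid n = 5.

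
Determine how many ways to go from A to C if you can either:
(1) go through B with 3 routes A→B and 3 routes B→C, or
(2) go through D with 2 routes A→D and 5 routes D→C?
19

Explanation: Route via B: 3×3=9. Route via D: 2×5=10. Total: 19.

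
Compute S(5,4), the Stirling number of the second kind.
10

Working:
Using the Stirling recurrence: S(n,k) = k·S(n-1,k) + S(n-1,k-1)
S(5,4) = 4·S(4,4) + S(4,3)
         = 4·1 + 6
         = 4 + 6
         = 10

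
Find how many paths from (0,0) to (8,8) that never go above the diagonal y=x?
1,430

Solution: Counted by the Catalan number C_8: C_8 = C(16,8)/(8+1) = 12,870/9 = 1,430.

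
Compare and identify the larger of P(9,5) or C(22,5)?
C(22,5)

Reasoning: P(9,5)=15,120, C(22,5)=26,334.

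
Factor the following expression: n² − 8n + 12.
(n − 2)(n − 6)

Reasoning: Seek roots whose sum is 8 and product is 12: (2, 6). So n² − 8n + 12 = (n − 2)(n − 6).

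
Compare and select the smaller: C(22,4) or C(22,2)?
C(22,4)=7,315, C(22,2)=231.
Final answer: C(22,2)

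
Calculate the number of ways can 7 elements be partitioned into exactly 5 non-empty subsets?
140

Working:
This equals S(7,5), the Stirling number of the 2nd kind.
Using the Stirling recurrence: S(n,k) = k·S(n-1,k) + S(n-1,k-1)
S(7,5) = 5·S(6,5) + S(6,4)
         = 5·15 + 65
         = 75 + 65
         = 140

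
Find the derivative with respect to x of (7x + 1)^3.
Chain rule: 3(7x+1)^{2} × 7 = 21(7x+1)^{2}.

Answer: 21(7x + 1)^2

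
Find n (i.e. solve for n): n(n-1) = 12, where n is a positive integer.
4

Working:
n² − n − 12 = 0, so n = (1 ± √(1 + 4·12))/2 = (1 ± √49)/2 = (1 ± 7)/2, i.e. n = 4 or n = -3. Taking the positive root, n = 4 (check: 4×3 = 12).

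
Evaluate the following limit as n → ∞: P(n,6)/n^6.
P(n,6) = n(n-1)···(n-5) ≈ n^6 for large n. Limit = 1.

Answer: 1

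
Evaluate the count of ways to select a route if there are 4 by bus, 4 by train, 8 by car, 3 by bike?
By the addition principle: 4 + 4 + 8 + 3 = 19.
Final answer: 19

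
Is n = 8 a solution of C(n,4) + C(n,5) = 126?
Yes

C(8,4) + C(8,5) = 70 + 56 = 126, which equals 126.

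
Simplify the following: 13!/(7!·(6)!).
1,716

Working:
This is C(13,7) = 1,716.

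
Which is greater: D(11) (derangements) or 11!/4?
D(11) = (11-1)·[D(10) + D(9)] = 10·[1,334,961 + 133,496] = 14,684,570; 11!/4 = 39,916,800/4 = 9,979,200.

Answer: D(11)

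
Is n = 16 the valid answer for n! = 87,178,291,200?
No

Explanation: 16! = 16·15! = 16·1,307,674,368,000 = 20,922,789,888,000, which does not equal 87,178,291,200.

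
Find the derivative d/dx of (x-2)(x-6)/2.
d/dx[(x-2)(x-6)] = (x-6) + (x-2) = 2x - 8. Dividing by 2 gives (2x - 8)/2.
Final answer: (2x - 8)/2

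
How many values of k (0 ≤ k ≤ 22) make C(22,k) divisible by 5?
Checking C(22,k) mod 5 for k = 0..22: divisible at k = 3, 4, 8, 9, 13, 14, 18, 19. That's 8 values.
Final answer: 8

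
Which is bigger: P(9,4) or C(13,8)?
P(9,4)

Working:
P(9,4)=3,024, C(13,8)=1,287.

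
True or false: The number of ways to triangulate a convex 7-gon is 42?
True

Solution: Triangulations of a convex 7-gon are counted by the Catalan number C_5: C_5 = C(10,5)/(5+1) = 252/6 = 42.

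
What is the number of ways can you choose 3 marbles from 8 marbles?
56

C(8,3) = 8! / (3! × (8-3)!)
         = 8! / (3! × 5!)
         = 56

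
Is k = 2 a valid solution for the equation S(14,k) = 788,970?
No

Working:
S(14,2) = 2·S(13,2) + S(13,1) = 2·4,095 + 1 = 8,191, which does not equal 788,970.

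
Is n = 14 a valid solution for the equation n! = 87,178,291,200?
Yes

Working:
14! = 14·13! = 14·6,227,020,800 = 87,178,291,200, which equals 87,178,291,200.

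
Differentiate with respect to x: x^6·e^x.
(6x^5 + x^6)e^x

Explanation: Product rule: d/dx[x^6]·e^x + x^6·d/dx[e^x] = 6x^{5}e^x + x^6e^x.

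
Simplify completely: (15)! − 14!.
1,220,496,076,800
(15)! − 14! = (15)·14! − 14! = (15−1)·14! = 14·14! = 1,220,496,076,800.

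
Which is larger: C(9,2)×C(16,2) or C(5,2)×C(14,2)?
C(9,2)×C(16,2)

Solution: C(9,2)×C(16,2)=4,320, C(5,2)×C(14,2)=910.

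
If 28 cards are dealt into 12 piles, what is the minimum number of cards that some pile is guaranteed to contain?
3

Explanation: Pigeonhole: ⌈28/12⌉ = 3.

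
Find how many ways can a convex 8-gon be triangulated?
Using the Catalan number formula: C_n = C(2n, n) / (n+1)
C_6 = C(12, 6) / (6+1)
     = 924 / 7
     = 132

Answer: 132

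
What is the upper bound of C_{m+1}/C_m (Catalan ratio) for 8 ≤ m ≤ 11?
46/13

Working:
C_{m+1}/C_m = 2(2m+1)/(m+2), which increases with m. Maximum at m = 11: 2·23/13 = 46/13.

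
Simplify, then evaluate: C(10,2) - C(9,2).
9

Working:
C(10,2) - C(9,2) = C(9,1) = 9.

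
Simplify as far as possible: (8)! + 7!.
45,360

Reasoning: (8)! + 7! = (8)·7! + 7! = (8+1)·7! = 9·7! = 45,360.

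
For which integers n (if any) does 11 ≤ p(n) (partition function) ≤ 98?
6, 7, 8, 9, 10, 11, 12

Working:
Tabulating p(n) via p(n) = p(n−1) + p(n−2) − p(n−5) − p(n−7) + …: p(5)=7; p(6)=11; p(7)=15; p(8)=22; p(9)=30; p(10)=42; p(11)=56; p(12)=77; p(13)=101. So valid n = 6, 7, 8, 9, 10, 11, 12.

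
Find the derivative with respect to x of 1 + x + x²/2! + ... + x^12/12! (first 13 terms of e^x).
1 + x + x²/2! + ... + x^11/11!

Differentiating term by term gives the first 12 terms of e^x.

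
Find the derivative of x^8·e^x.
Product rule: d/dx[x^8]·e^x + x^8·d/dx[e^x] = 8x^{7}e^x + x^8e^x.

Answer: (8x^7 + x^8)e^x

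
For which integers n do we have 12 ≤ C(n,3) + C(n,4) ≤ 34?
5

Reasoning: C(4,3)+C(4,4)=5; C(5,3)+C(5,4)=15; C(6,3)+C(6,4)=35. So valid n = 5.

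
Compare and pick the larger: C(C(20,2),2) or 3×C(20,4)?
C(C(20,2),2)

Reasoning: C(C(20,2),2)=17,955, 3×C(20,4)=14,535.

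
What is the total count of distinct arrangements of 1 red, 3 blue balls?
Multinomial: 4!/(1! × 3!) = 4.
Final answer: 4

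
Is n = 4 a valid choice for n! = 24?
Yes

Reasoning: 4! = 4·3! = 4·6 = 24, which equals 24.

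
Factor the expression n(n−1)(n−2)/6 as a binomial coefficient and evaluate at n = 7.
C(n,3); C(7,3) = 35

Explanation: n(n−1)(n−2)/6 = n!/(3!(n−3)!) = C(n,3). At n = 7: C(7,3) = 35.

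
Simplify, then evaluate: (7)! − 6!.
4,320

Working:
(7)! − 6! = (7)·6! − 6! = (7−1)·6! = 6·6! = 4,320.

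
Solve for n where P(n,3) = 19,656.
28

Reasoning: P(n,3) = n(n−1)(n−2) is increasing in n; n(n−1)(n−2) ≈ (n−1)^3 = 19,656 gives n ≈ 28.0. Check: P(26,3) = 15,600, P(27,3) = 17,550, P(28,3) = 19,656 ✓. So n = 28.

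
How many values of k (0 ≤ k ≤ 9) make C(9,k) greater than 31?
6

Row 9 is unimodal and symmetric about k=9/2. C(9,1)=9 ≤ 31; C(9,2)=36 > 31; by symmetry C(9,k) > 31 for k = 2..7. That's 7 - 2 + 1 = 6 values.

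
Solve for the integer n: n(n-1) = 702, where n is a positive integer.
27

Working:
n² − n − 702 = 0, so n = (1 ± √(1 + 4·702))/2 = (1 ± √2,809)/2 = (1 ± 53)/2, i.e. n = 27 or n = -26. Taking the positive root, n = 27 (check: 27×26 = 702).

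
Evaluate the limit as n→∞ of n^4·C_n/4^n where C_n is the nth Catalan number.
∞
C_n ~ 4^n/(n^(3/2)√π), so n^4·C_n/4^n ~ n^(4 − 3/2)/√π → ∞.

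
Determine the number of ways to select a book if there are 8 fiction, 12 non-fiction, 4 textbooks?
24

Working:
By the addition principle: 8 + 12 + 4 = 24.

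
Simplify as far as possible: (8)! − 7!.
35,280

Solution: (8)! − 7! = (8)·7! − 7! = (8−1)·7! = 7·7! = 35,280.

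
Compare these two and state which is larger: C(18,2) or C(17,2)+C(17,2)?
C(17,2)+C(17,2)
C(18,2)=153; C(17,2)+C(17,2)=136+136=272.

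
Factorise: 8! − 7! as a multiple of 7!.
7 × 7! = 35,280

Reasoning: 8! − 7! = 8·7! − 7! = (8 − 1)·7! = 7 × 7! = 35,280.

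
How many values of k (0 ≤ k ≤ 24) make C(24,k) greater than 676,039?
9

Working:
Row 24 is unimodal and symmetric about k=24/2. C(24,7)=346,104 ≤ 676,039; C(24,8)=735,471 > 676,039; by symmetry C(24,k) > 676,039 for k = 8..16. That's 16 - 8 + 1 = 9 values.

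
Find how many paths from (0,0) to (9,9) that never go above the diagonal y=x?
4,862
Counted by the Catalan number C_9: C_9 = C(18,9)/(9+1) = 48,620/10 = 4,862.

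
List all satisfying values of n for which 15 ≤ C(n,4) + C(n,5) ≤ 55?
6

C(5,4)+C(5,5)=6; C(6,4)+C(6,5)=21; C(7,4)+C(7,5)=56. So valid n = 6.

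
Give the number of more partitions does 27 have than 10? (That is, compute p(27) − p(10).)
2,968

Working:
Pentagonal recurrence p(n) = p(n−1) + p(n−2) − p(n−5) − p(n−7) + …: p(27) = p(26) + p(25) − p(22) − p(20) + p(15) + p(12) − p(5) − p(1) = 2,436 + 1,958 − 1,002 − 627 + 176 + 77 − 7 − 1 = 3,010.
p(10) = p(9) + p(8) − p(5) − p(3) = 30 + 22 − 7 − 3 = 42.
Difference = 3,010 − 42 = 2,968.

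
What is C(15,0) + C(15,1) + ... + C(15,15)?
Sum of binomial coefficients = 2^15 = 32,768.
Final answer: 32,768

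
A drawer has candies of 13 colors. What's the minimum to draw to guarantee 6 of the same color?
66

Worst case: 5 of each = 65. One more: 66.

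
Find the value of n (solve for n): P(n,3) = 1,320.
12

P(n,3) = n(n−1)(n−2) is increasing in n; n(n−1)(n−2) ≈ (n−1)^3 = 1,320 gives n ≈ 12.0. Check: P(10,3) = 720, P(11,3) = 990, P(12,3) = 1,320 ✓. So n = 12.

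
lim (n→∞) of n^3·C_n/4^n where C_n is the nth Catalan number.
C_n ~ 4^n/(n^(3/2)√π), so n^3·C_n/4^n ~ n^(3 − 3/2)/√π → ∞.
Final answer: ∞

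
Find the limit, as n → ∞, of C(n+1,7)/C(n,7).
1

Reasoning: Both numerator and denominator grow as n^7/7! for large n, so the ratio → 1.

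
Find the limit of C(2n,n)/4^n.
0

Explanation: C(2n,n) ~ 4^n/√(πn), so C(2n,n)/4^n ~ 1/√(πn) → 0.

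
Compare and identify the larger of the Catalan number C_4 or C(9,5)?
C_4 = C(8,4)/(4+1) = 70/5 = 14; C(9,5) = 126.

Answer: C(9,5)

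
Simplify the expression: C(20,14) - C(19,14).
27,132

Solution: C(20,14) - C(19,14) = C(19,13) = 27,132.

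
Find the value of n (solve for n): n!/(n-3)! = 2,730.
15

Reasoning: n!/(n-3)! = n×(n-1)×(n-2), a product of 3 consecutive integers ≈ (n−1)^3. 2,730^(1/3) + 1 ≈ 15.0; check n = 15: 15×14×13 = 2,730 ✓. So n = 15.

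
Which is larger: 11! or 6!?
11!
11!=39,916,800, 6!=720. 11! > 6!.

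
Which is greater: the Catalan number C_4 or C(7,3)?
C(7,3)

Reasoning: C_4 = C(8,4)/(4+1) = 70/5 = 14; C(7,3) = 35.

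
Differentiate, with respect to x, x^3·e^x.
Product rule: d/dx[x^3]·e^x + x^3·d/dx[e^x] = 3x^{2}e^x + x^3e^x.

Answer: (3x^2 + x^3)e^x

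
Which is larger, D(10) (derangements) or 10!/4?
D(10)

Working:
D(10) = (10-1)·[D(9) + D(8)] = 9·[133,496 + 14,833] = 1,334,961; 10!/4 = 3,628,800/4 = 907,200.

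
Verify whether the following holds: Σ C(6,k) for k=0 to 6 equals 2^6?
True
Binomial theorem: Σ C(6,k) = (1+1)^6 = 2^6 = 64; RHS 2^6 = 64.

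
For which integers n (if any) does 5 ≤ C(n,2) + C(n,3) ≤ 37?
4, 5, 6

Working:
C(3,2)+C(3,3)=4; C(4,2)+C(4,3)=10; C(5,2)+C(5,3)=20; C(6,2)+C(6,3)=35; C(7,2)+C(7,3)=56. So valid n = 4, 5, 6.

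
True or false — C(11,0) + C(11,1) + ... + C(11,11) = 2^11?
Binomial theorem with x = y = 1: Σ C(11,i) = (1+1)^11 = 2^11 = 2,048. The statement holds.
Final answer: True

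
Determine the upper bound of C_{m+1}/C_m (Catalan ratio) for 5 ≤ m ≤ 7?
10/3
C_{m+1}/C_m = 2(2m+1)/(m+2), which increases with m. Maximum at m = 7: 2·15/9 = 10/3.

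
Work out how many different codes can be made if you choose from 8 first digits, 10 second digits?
By the multiplication principle: 8 × 10 = 80.

Answer: 80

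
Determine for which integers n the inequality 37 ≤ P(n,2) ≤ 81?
7, 8, 9

Working:
P(6,2)=30; P(7,2)=42; P(8,2)=56; P(9,2)=72; P(10,2)=90. So valid n = 7, 8, 9.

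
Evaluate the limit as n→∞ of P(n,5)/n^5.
1

P(n,5) = n(n-1)···(n-4) ≈ n^5 for large n. Limit = 1.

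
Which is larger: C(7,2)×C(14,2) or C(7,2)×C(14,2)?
Equal
C(7,2)×C(14,2)=1,911, C(7,2)×C(14,2)=1,911.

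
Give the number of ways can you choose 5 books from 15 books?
C(15,5) = 15! / (5! × (15-5)!)
         = 15! / (5! × 10!)
         = 3,003

Answer: 3,003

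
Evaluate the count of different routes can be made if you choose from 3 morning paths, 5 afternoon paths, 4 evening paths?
By the multiplication principle: 3 × 5 × 4 = 60.
Final answer: 60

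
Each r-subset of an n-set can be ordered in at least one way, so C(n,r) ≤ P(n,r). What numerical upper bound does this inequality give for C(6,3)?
P(6,3) = 6·5·4 = 120, so C(6,3) ≤ 120. (The bound is loose by a factor of 3! = 6: C(6,3) = 120/6 = 20.)
Final answer: 120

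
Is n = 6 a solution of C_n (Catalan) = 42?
No
C_6 = C(12,6)/(6+1) = 924/7 = 132, which does not equal 42.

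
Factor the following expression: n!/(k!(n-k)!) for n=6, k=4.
C(6,4) = 15

Solution: This is the binomial coefficient C(6,4) = 15.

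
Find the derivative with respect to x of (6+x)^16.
16(6+x)^15
Using the power rule: d/dx (6+x)^16 = 16(6+x)^{15}.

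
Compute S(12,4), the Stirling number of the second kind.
611,501

Solution: Using the Stirling recurrence: S(n,k) = k·S(n-1,k) + S(n-1,k-1)
S(12,4) = 4·S(11,4) + S(11,3)
         = 4·145750 + 28501
         = 583000 + 28501
         = 611,501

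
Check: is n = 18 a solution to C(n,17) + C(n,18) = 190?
No
C(18,17) + C(18,18) = 18 + 1 = 19, which does not equal 190.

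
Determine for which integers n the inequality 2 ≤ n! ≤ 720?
2, 3, 4, 5, 6

Solution: n! is strictly increasing; 2! = 2 and 6! = 720, so valid n = 2, 3, 4, 5, 6.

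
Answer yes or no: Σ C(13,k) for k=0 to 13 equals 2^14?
No

Explanation: Binomial theorem: Σ C(13,k) = (1+1)^13 = 2^13 = 8,192; RHS 2^14 = 16,384.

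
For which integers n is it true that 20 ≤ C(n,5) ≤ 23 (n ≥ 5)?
7

C(6,5)=6; C(7,5)=21; C(8,5)=56. So valid n = 7.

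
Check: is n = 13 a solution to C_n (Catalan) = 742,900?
Yes

Explanation: C_13 = C(26,13)/(13+1) = 10,400,600/14 = 742,900, which equals 742,900.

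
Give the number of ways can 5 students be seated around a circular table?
24

Explanation: Circular arrangements: (5-1)! = 24.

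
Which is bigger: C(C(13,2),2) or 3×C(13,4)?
C(C(13,2),2)

Explanation: C(C(13,2),2)=3,003, 3×C(13,4)=2,145.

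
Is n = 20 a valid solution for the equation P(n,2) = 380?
Yes

Solution: P(20,2) = 20·19 = 380, which equals 380.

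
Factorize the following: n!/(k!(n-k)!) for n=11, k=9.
C(11,9) = 55

Solution: This is the binomial coefficient C(11,9) = 55.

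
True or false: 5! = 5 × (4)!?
True

Solution: By definition n! = n × (n-1)!, so 5! = 5 × 4!.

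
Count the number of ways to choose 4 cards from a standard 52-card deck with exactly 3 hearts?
13 hearts and 39 non-hearts: C(13,3) × C(39,1) = 286 × 39 = 11,154.
Final answer: 11,154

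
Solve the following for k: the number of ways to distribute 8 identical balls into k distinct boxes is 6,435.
8

Solution: Stars and bars: the count is C(8+k−1, k−1), increasing in k. k=6: C(13,5) = 1,287, k=7: C(14,6) = 3,003, k=8: C(15,7) = 6,435 ✓. So k = 8.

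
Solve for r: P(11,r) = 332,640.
P(11,r) = 11·10·…·(11−r+1), a product of r factors. Multiplying down from 11: 11 = 11; 11·10 = 110; 11·10·9 = 990; 11·10·9·8 = 7,920; 11·10·9·8·7 = 55,440; 11·10·9·8·7·6 = 332,640 ✓ (6 factors). So r = 6.

Answer: 6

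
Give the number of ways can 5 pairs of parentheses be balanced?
Using the Catalan number formula: C_n = C(2n, n) / (n+1)
C_5 = C(10, 5) / (5+1)
     = 252 / 6
     = 42

Answer: 42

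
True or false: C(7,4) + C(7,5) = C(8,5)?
Pascal's identity C(n,k) + C(n,k+1) = C(n+1,k+1): 35 + 21 = 56 = C(8,5).

Answer: True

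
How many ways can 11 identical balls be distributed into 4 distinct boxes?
364

C(11+4-1, 4-1) = C(14, 3) = 364.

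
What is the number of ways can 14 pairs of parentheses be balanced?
2,674,440

Solution: Using the Catalan number formula: C_n = C(2n, n) / (n+1)
C_14 = C(28, 14) / (14+1)
     = 40116600 / 15
     = 2,674,440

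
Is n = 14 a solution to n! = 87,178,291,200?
Yes

Explanation: 14! = 14·13! = 14·6,227,020,800 = 87,178,291,200, which equals 87,178,291,200.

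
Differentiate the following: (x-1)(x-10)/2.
(2x - 11)/2

Reasoning: d/dx[(x-1)(x-10)] = (x-10) + (x-1) = 2x - 11. Dividing by 2 gives (2x - 11)/2.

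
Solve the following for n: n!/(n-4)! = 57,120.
17

n!/(n-4)! = n×(n-1)×(n-2)×(n-3), a product of 4 consecutive integers ≈ (n−1.5)^4. 57,120^(1/4) + 1.5 ≈ 17.0; check n = 17: 17×16×15×14 = 57,120 ✓. So n = 17.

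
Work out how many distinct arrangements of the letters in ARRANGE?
1,260

Word has 7 letters (A=2, R=2, N=1, G=1, E=1). Arrangements: 7!/Π(k!) = 1,260.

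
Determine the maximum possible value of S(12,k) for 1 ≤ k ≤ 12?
Row S(12,k) for k = 1..12 (via S(n,k) = k·S(n−1,k) + S(n−1,k−1)): 1, 2,047, 86,526, 611,501, 1,379,400, 1,323,652, 627,396, 159,027, 22,275, 1,705, 66, 1. The row is unimodal; maximum at k = 5: 1,379,400.
Final answer: 1,379,400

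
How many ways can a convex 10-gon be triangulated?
1,430

Reasoning: Using the Catalan number formula: C_n = C(2n, n) / (n+1)
C_8 = C(16, 8) / (8+1)
     = 12870 / 9
     = 1,430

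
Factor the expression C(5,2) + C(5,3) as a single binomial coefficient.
C(6,3)

Reasoning: By Pascal's identity: C(5,2) + C(5,3) = C(6,3) = 20.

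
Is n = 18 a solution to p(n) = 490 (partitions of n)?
No

Pentagonal recurrence p(n) = p(n−1) + p(n−2) − p(n−5) − p(n−7) + …: p(18) = p(17) + p(16) − p(13) − p(11) + p(6) + p(3) = 297 + 231 − 101 − 56 + 11 + 3 = 385, which does not equal 490.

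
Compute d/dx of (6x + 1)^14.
84(6x + 1)^13

Reasoning: Chain rule: 14(6x+1)^{13} × 6 = 84(6x+1)^{13}.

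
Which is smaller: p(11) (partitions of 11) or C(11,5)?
p(11)

Working:
Pentagonal recurrence p(n) = p(n−1) + p(n−2) − p(n−5) − p(n−7) + …: p(11) = p(10) + p(9) − p(6) − p(4) = 42 + 30 − 11 − 5 = 56; C(11,5) = 462.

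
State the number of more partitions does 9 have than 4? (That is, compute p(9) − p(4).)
25

Explanation: Pentagonal recurrence p(n) = p(n−1) + p(n−2) − p(n−5) − p(n−7) + …: p(9) = p(8) + p(7) − p(4) − p(2) = 22 + 15 − 5 − 2 = 30.
p(4) = p(3) + p(2) = 3 + 2 = 5.
Difference = 30 − 5 = 25.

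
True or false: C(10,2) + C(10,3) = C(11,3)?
Pascal's identity C(n,k) + C(n,k+1) = C(n+1,k+1): 45 + 120 = 165 = C(11,3).
Final answer: True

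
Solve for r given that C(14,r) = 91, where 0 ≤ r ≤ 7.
C(14,r) is increasing for 0 ≤ r ≤ 7. Stepping up (C(14,r+1) = C(14,r)·(14−r)/(r+1)): C(14,1) = 14, C(14,2) = 91 ✓. So r = 2.

Answer: 2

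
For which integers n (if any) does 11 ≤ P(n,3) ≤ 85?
P(3,3)=6; P(4,3)=24; P(5,3)=60; P(6,3)=120. So valid n = 4, 5.

Answer: 4, 5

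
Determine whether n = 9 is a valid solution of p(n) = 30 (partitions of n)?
Yes

Reasoning: Pentagonal recurrence p(n) = p(n−1) + p(n−2) − p(n−5) − p(n−7) + …: p(9) = p(8) + p(7) − p(4) − p(2) = 22 + 15 − 5 − 2 = 30, which equals 30.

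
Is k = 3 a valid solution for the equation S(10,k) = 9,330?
Yes

Reasoning: S(10,3) = 3·S(9,3) + S(9,2) = 3·3,025 + 255 = 9,330, which equals 9,330.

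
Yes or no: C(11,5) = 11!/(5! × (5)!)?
No

The correct denominator is 5!×6!, giving C(11,5) = 462; the stated RHS is 11!/(5!×5!) = 2,772 ≠ 462, so the statement does not hold.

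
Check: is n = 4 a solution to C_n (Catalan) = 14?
Yes

C_4 = C(8,4)/(4+1) = 70/5 = 14, which equals 14.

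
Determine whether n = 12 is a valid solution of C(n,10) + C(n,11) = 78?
Yes

Reasoning: C(12,10) + C(12,11) = 66 + 12 = 78, which equals 78.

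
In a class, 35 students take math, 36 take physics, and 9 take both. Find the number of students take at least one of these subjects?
|A∪B| = |A|+|B|-|A∩B| = 35+36-9 = 62.
Final answer: 62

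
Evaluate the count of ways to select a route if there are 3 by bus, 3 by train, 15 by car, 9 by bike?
30

Solution: By the addition principle: 3 + 3 + 15 + 9 = 30.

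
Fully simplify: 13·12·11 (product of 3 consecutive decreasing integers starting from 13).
1,716

Reasoning: This is P(13,3) = 13!/(10)! = 1,716.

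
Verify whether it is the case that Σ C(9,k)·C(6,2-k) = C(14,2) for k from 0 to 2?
False

Vandermonde's identity gives C(15,2) = 105; RHS C(14,2) = 91.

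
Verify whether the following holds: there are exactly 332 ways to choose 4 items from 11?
C(11,4) = 330 ≠ 332.
Final answer: False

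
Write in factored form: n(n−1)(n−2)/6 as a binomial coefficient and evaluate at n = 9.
C(n,3); C(9,3) = 84

Reasoning: n(n−1)(n−2)/6 = n!/(3!(n−3)!) = C(n,3). At n = 9: C(9,3) = 84.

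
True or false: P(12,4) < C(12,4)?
False

Working:
P(12,4) = 11,880 and C(12,4) = 495; P(n,r) = r! × C(n,r) so P > C whenever r ≥ 2.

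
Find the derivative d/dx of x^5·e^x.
(5x^4 + x^5)e^x

Reasoning: Product rule: d/dx[x^5]·e^x + x^5·d/dx[e^x] = 5x^{4}e^x + x^5e^x.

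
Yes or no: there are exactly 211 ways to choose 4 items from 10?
No

Solution: C(10,4) = 210 ≠ 211.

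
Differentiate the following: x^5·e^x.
Product rule: d/dx[x^5]·e^x + x^5·d/dx[e^x] = 5x^{4}e^x + x^5e^x.

Answer: (5x^4 + x^5)e^x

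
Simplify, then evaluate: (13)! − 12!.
5,748,019,200

Solution: (13)! − 12! = (13)·12! − 12! = (13−1)·12! = 12·12! = 5,748,019,200.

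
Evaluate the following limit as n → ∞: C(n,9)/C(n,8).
∞

Working:
C(n,9)/C(n,8) = (n-8)/9 → ∞ as n → ∞.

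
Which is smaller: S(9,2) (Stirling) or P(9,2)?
P(9,2)

Explanation: S(9,2) = 2·S(8,2) + S(8,1) = 2·127 + 1 = 255; P(9,2) = 72.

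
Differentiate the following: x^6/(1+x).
(6x^5(1+x) - x^6)/(1+x)²

Explanation: Quotient rule: [6x^{5}(1+x) - x^6]/(1+x)².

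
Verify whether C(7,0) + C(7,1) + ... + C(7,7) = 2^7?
True

Reasoning: Binomial theorem with x = y = 1: Σ C(7,i) = (1+1)^7 = 2^7 = 128. The statement holds.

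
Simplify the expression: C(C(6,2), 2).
105

C(6,2) = 15, then C(15, 2) = 105.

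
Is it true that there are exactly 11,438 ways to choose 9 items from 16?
False

Solution: C(16,9) = 11,440 ≠ 11438.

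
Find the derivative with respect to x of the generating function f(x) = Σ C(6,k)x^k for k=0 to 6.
Σ k·C(6,k)x^(k-1) for k=1 to 6

Term-by-term differentiation gives Σ k·C(6,k)x^{k-1} for k=1 to 6.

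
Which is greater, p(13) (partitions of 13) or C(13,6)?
C(13,6)

Working:
Pentagonal recurrence p(n) = p(n−1) + p(n−2) − p(n−5) − p(n−7) + …: p(13) = p(12) + p(11) − p(8) − p(6) + p(1) = 77 + 56 − 22 − 11 + 1 = 101; C(13,6) = 1,716.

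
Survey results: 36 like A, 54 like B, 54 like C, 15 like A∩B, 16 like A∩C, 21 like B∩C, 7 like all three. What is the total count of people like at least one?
99

Working:
|A∪B∪C| = 36+54+54-15-16-21+7 = 99.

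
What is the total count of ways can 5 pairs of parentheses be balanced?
42

Using the Catalan number formula: C_n = C(2n, n) / (n+1)
C_5 = C(10, 5) / (5+1)
     = 252 / 6
     = 42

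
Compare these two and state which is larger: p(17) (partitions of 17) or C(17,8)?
C(17,8)

Explanation: Pentagonal recurrence p(n) = p(n−1) + p(n−2) − p(n−5) − p(n−7) + …: p(17) = p(16) + p(15) − p(12) − p(10) + p(5) + p(2) = 231 + 176 − 77 − 42 + 7 + 2 = 297; C(17,8) = 24,310.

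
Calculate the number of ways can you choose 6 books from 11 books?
462

Explanation: C(11,6) = 11! / (6! × (11-6)!)
         = 11! / (6! × 5!)
         = 462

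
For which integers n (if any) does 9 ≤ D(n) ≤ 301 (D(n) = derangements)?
4, 5, 6

Solution: Using D(n) = (n−1)[D(n−1) + D(n−2)] with D(1)=0, D(2)=1: D(3)=2; D(4)=9; D(5)=44; D(6)=265; D(7)=1,854. So valid n = 4, 5, 6.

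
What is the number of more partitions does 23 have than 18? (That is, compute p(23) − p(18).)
870

Explanation: Pentagonal recurrence p(n) = p(n−1) + p(n−2) − p(n−5) − p(n−7) + …: p(23) = p(22) + p(21) − p(18) − p(16) + p(11) + p(8) − p(1) = 1,002 + 792 − 385 − 231 + 56 + 22 − 1 = 1,255.
p(18) = p(17) + p(16) − p(13) − p(11) + p(6) + p(3) = 297 + 231 − 101 − 56 + 11 + 3 = 385.
Difference = 1,255 − 385 = 870.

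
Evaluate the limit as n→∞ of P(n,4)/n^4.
P(n,4) = n(n-1)(n-2)(n-3) ≈ n^4 for large n. Limit = 1.

Answer: 1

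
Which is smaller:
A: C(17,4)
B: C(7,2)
B

Working:
A=C(17,4)=2,380, B=C(7,2)=21.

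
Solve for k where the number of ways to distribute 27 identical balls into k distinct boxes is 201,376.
6

Explanation: Stars and bars: the count is C(27+k−1, k−1), increasing in k. k=4: C(30,3) = 4,060, k=5: C(31,4) = 31,465, k=6: C(32,5) = 201,376 ✓. So k = 6.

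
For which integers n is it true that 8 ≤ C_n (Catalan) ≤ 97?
4, 5

Explanation: C_3=5; C_4=14; C_5=42; C_6=132. So valid n = 4, 5.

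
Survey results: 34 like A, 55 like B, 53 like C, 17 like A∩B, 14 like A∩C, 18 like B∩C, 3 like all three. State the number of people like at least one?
96

Solution: |A∪B∪C| = 34+55+53-17-14-18+3 = 96.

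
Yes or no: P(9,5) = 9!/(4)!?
Yes

Permutation formula P(n,k) = n!/(n-k)!: 9!/4! = 362,880/24 = 15,120 = P(9,5). The statement holds.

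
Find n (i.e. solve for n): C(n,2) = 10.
5
C(n,2) = n(n−1)/2! is increasing in n, and n(n−1) = 2!·10 = 20 ≈ (n−0.5)^2 gives n ≈ 5.0. Check: C(3,2) = 3, C(4,2) = 6, C(5,2) = 10 ✓. So n = 5.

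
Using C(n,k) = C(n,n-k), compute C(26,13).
10,400,600

Working:
C(26,13) = C(26,13) = 10,400,600.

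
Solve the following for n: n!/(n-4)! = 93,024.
19

Reasoning: n!/(n-4)! = n×(n-1)×(n-2)×(n-3), a product of 4 consecutive integers ≈ (n−1.5)^4. 93,024^(1/4) + 1.5 ≈ 19.0; check n = 19: 19×18×17×16 = 93,024 ✓. So n = 19.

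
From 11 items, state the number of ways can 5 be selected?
462

Explanation: C(11,5) = 11! / (5! × (11-5)!)
         = 11! / (5! × 6!)
         = 462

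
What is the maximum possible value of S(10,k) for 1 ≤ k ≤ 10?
42,525

Solution: Row S(10,k) for k = 1..10 (via S(n,k) = k·S(n−1,k) + S(n−1,k−1)): 1, 511, 9,330, 34,105, 42,525, 22,827, 5,880, 750, 45, 1. The row is unimodal; maximum at k = 5: 42,525.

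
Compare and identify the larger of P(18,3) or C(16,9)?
C(16,9)

Reasoning: P(18,3)=4,896, C(16,9)=11,440.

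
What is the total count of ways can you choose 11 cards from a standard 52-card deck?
60,403,728,840

Working:
C(52,11) = 60,403,728,840.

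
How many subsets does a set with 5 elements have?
32

Solution: Each element can be included or excluded: 2^5 = 32.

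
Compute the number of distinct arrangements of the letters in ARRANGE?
1,260

Reasoning: Word has 7 letters (A=2, R=2, N=1, G=1, E=1). Arrangements: 7!/Π(k!) = 1,260.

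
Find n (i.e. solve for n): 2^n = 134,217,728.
134,217,728 = 1,024 × 1,024 × 128 = 2^10 × 2^10 × 2^7 = 2^27, so n = 27.

Answer: 27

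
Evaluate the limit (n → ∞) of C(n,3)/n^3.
1/6

Explanation: C(n,3) ≈ n^3/3! for large n. Limit = 1/3! = 1/6.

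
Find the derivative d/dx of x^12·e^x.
(12x^11 + x^12)e^x
Product rule: d/dx[x^12]·e^x + x^12·d/dx[e^x] = 12x^{11}e^x + x^12e^x.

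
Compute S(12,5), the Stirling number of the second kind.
Using the Stirling recurrence: S(n,k) = k·S(n-1,k) + S(n-1,k-1)
S(12,5) = 5·S(11,5) + S(11,4)
         = 5·246730 + 145750
         = 1233650 + 145750
         = 1,379,400
Final answer: 1,379,400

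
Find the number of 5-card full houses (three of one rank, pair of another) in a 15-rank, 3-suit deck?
630

Reasoning: Triple rank: 15. Triple suits: C(3,3)=1. Pair rank: 14. Pair suits: C(3,2)=3. Total: 630.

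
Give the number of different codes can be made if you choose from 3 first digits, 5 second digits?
By the multiplication principle: 3 × 5 = 15.

Answer: 15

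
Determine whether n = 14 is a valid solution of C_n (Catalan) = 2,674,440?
Yes

Reasoning: C_14 = C(28,14)/(14+1) = 40,116,600/15 = 2,674,440, which equals 2,674,440.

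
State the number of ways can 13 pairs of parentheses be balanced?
742,900

Explanation: Using the Catalan number formula: C_n = C(2n, n) / (n+1)
C_13 = C(26, 13) / (13+1)
     = 10400600 / 14
     = 742,900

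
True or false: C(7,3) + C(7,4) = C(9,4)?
Pascal's identity gives C(8,4) = 70, whereas C(9,4) = 126.

Answer: False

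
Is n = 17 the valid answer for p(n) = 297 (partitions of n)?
Yes

Explanation: Pentagonal recurrence p(n) = p(n−1) + p(n−2) − p(n−5) − p(n−7) + …: p(17) = p(16) + p(15) − p(12) − p(10) + p(5) + p(2) = 231 + 176 − 77 − 42 + 7 + 2 = 297, which equals 297.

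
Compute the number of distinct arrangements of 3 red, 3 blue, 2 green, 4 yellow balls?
277,200
Multinomial: 12!/(3! × 3! × 2! × 4!) = 277,200.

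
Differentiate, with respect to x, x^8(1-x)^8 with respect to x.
8x^7(1-x)^8 - 8x^8(1-x)^7
Product rule: 8x^{7}(1-x)^{8} + x^8·(-8)(1-x)^{7}.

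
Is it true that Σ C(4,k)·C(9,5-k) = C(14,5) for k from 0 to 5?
False

Solution: Vandermonde's identity gives C(13,5) = 1,287; RHS C(14,5) = 2,002.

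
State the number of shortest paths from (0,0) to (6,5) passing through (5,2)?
84

To (5,2): C(7,5)=21. From there: C(4,1)=4. Total: 84.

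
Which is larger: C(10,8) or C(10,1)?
C(10,8)

Solution: C(10,8)=45, C(10,1)=10.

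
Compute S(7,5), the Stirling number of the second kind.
Using the Stirling recurrence: S(n,k) = k·S(n-1,k) + S(n-1,k-1)
S(7,5) = 5·S(6,5) + S(6,4)
         = 5·15 + 65
         = 75 + 65
         = 140

Answer: 140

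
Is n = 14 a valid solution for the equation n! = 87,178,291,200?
14! = 14·13! = 14·6,227,020,800 = 87,178,291,200, which equals 87,178,291,200.
Final answer: Yes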